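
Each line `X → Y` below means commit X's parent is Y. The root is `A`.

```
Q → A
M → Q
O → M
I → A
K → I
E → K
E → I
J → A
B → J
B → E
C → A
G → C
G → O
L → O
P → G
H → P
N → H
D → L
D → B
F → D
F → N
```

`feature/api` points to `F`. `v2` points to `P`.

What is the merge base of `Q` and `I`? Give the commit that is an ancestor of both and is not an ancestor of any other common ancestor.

A

Ancestors of Q: {A, Q}.
Ancestors of I: {A, I}.
Common ancestors: {A}.
The only common ancestor is A, so it is the merge base.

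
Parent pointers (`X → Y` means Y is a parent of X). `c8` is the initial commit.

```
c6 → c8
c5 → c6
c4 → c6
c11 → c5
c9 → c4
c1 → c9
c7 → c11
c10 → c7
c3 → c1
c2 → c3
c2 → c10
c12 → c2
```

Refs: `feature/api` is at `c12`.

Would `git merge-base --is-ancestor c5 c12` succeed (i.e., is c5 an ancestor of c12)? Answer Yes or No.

Ancestors of c12 (commits reachable by following parents): {c1, c10, c11, c12, c2, c3, c4, c5, c6, c7, c8, c9}.
c5 is in that set, so it is an ancestor of c12.

Yes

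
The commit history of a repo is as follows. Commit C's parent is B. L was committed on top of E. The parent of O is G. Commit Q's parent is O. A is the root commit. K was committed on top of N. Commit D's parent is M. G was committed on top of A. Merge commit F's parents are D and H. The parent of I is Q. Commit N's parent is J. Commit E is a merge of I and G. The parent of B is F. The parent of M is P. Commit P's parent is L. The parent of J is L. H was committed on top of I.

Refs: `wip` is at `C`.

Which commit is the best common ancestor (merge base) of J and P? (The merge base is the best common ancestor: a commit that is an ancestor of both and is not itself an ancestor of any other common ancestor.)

L

Ancestors of J: {A, E, G, I, J, L, O, Q}.
Ancestors of P: {A, E, G, I, L, O, P, Q}.
Common ancestors: {A, E, G, I, L, O, Q}.
Among these, L is not an ancestor of any other common ancestor — it is the merge base.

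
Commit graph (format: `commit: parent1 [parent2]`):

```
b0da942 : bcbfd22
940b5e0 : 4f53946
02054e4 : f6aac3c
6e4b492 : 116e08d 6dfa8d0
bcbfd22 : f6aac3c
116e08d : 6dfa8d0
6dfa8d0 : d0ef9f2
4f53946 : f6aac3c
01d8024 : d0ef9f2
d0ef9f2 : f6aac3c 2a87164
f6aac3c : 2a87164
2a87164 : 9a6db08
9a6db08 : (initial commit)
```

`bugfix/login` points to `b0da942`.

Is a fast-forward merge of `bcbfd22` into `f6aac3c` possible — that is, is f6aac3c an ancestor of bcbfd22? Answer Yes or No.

A fast-forward from f6aac3c to bcbfd22 is possible iff f6aac3c is an ancestor of bcbfd22.
Ancestors of bcbfd22: {2a87164, 9a6db08, bcbfd22, f6aac3c}.
f6aac3c is among them, so fast-forward is possible.

Yes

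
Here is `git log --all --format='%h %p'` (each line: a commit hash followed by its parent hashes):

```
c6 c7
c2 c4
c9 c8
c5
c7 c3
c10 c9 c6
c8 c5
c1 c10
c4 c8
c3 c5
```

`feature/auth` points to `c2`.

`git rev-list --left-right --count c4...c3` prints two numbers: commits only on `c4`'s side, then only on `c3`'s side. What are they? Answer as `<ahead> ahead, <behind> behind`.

2 ahead, 1 behind

Reachable from c4: {c4, c5, c8}.
Reachable from c3: {c3, c5}.
Only in c4's history (ahead): {c4, c8} — 2.
Only in c3's history (behind): {c3} — 1.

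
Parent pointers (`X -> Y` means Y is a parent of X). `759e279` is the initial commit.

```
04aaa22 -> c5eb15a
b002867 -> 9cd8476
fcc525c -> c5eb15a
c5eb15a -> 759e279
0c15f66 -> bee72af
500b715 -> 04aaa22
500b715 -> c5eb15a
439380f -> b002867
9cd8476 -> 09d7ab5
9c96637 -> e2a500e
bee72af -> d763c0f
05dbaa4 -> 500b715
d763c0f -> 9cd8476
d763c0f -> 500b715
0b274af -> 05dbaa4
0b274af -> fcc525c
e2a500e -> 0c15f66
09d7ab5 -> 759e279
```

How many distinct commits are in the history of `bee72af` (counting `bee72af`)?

8

Walking parent pointers from bee72af: reachable set = {04aaa22, 09d7ab5, 500b715, 759e279, 9cd8476, bee72af, c5eb15a, d763c0f}.
That is 8 commits.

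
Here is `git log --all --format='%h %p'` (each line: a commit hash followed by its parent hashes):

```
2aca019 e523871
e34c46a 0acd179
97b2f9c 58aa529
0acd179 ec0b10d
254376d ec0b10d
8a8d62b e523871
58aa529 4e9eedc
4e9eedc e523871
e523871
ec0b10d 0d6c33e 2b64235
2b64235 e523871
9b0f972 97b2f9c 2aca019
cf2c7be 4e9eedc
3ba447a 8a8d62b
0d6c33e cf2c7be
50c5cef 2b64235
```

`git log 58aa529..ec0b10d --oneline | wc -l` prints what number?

4

Reachable from ec0b10d: {0d6c33e, 2b64235, 4e9eedc, cf2c7be, e523871, ec0b10d}.
Reachable from 58aa529: {4e9eedc, 58aa529, e523871}.
In ec0b10d's history but not 58aa529's: {0d6c33e, 2b64235, cf2c7be, ec0b10d} — 4 commits.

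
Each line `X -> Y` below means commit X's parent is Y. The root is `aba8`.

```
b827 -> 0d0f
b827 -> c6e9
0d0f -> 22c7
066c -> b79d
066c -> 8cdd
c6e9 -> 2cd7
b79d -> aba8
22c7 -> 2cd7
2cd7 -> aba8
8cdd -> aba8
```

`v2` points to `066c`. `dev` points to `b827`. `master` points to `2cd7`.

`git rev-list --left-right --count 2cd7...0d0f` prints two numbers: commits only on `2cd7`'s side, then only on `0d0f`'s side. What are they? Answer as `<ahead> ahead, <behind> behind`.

0 ahead, 2 behind

Reachable from 2cd7: {2cd7, aba8}.
Reachable from 0d0f: {0d0f, 22c7, 2cd7, aba8}.
Only in 2cd7's history (ahead): {} — 0.
Only in 0d0f's history (behind): {0d0f, 22c7} — 2.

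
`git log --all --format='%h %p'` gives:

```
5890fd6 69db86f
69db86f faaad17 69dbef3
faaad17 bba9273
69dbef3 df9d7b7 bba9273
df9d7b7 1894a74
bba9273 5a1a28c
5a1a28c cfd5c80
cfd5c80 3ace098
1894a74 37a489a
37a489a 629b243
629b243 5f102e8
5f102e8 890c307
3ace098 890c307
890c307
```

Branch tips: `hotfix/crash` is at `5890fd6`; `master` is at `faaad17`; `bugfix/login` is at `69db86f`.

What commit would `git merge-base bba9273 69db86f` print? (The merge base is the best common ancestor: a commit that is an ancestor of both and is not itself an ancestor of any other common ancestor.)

Ancestors of bba9273: {3ace098, 5a1a28c, 890c307, bba9273, cfd5c80}.
Ancestors of 69db86f: {1894a74, 37a489a, 3ace098, 5a1a28c, 5f102e8, 629b243, 69db86f, 69dbef3, 890c307, bba9273, cfd5c80, df9d7b7, faaad17}.
Common ancestors: {3ace098, 5a1a28c, 890c307, bba9273, cfd5c80}.
Among these, bba9273 is not an ancestor of any other common ancestor — it is the merge base.

bba9273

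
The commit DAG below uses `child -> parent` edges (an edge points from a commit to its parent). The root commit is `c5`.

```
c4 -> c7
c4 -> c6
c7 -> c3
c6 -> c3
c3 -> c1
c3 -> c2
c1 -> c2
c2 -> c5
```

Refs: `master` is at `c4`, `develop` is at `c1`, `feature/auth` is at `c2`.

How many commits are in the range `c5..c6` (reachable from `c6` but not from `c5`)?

4

Reachable from c6: {c1, c2, c3, c5, c6}.
Reachable from c5: {c5}.
In c6's history but not c5's: {c1, c2, c3, c6} — 4 commits.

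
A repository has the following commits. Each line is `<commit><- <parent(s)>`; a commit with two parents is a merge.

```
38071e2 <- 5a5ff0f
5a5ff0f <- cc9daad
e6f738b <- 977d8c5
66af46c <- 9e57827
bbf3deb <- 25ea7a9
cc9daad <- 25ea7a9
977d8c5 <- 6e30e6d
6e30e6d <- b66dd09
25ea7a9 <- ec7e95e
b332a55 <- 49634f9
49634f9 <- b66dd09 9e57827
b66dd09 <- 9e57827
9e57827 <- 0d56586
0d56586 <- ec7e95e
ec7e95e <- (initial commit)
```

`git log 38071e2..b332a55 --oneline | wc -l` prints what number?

Reachable from b332a55: {0d56586, 49634f9, 9e57827, b332a55, b66dd09, ec7e95e}.
Reachable from 38071e2: {25ea7a9, 38071e2, 5a5ff0f, cc9daad, ec7e95e}.
In b332a55's history but not 38071e2's: {0d56586, 49634f9, 9e57827, b332a55, b66dd09} — 5 commits.

5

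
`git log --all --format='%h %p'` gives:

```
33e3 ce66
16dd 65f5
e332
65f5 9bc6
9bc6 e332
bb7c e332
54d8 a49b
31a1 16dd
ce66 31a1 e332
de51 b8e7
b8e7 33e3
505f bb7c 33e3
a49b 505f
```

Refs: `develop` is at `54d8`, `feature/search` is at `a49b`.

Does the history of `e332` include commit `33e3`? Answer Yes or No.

No

Ancestors of e332: {e332}.
33e3 is not in that set, so it is not an ancestor of e332.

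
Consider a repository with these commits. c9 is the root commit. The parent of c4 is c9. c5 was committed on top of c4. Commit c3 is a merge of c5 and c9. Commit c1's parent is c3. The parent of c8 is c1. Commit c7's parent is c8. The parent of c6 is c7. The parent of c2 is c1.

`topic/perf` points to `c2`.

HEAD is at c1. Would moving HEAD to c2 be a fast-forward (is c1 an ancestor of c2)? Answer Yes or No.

A fast-forward from c1 to c2 is possible iff c1 is an ancestor of c2.
Ancestors of c2: {c1, c2, c3, c4, c5, c9}.
c1 is among them, so fast-forward is possible.

Yes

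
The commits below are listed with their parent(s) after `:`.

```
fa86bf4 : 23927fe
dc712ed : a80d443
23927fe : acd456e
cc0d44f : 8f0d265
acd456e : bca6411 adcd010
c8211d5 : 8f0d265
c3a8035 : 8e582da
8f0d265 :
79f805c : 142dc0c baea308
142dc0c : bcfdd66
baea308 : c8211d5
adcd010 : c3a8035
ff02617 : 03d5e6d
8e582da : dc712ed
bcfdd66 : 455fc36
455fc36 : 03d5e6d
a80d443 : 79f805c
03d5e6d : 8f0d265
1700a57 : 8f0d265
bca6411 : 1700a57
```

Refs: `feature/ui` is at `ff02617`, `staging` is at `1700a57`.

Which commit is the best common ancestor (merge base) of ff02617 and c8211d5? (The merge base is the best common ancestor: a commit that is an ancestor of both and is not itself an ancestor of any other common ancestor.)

8f0d265

Ancestors of ff02617: {03d5e6d, 8f0d265, ff02617}.
Ancestors of c8211d5: {8f0d265, c8211d5}.
Common ancestors: {8f0d265}.
The only common ancestor is 8f0d265, so it is the merge base.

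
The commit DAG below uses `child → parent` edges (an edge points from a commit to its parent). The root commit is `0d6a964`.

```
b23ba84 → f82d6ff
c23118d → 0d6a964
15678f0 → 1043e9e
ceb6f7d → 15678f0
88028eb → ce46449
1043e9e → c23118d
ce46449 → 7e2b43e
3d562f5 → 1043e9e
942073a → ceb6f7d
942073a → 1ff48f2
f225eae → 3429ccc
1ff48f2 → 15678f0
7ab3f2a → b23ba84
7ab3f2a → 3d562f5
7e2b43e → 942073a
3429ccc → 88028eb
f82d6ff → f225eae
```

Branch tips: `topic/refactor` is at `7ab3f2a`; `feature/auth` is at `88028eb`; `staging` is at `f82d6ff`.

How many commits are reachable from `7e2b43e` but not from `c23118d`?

6

Reachable from 7e2b43e: {0d6a964, 1043e9e, 15678f0, 1ff48f2, 7e2b43e, 942073a, c23118d, ceb6f7d}.
Reachable from c23118d: {0d6a964, c23118d}.
In 7e2b43e's history but not c23118d's: {1043e9e, 15678f0, 1ff48f2, 7e2b43e, 942073a, ceb6f7d} — 6 commits.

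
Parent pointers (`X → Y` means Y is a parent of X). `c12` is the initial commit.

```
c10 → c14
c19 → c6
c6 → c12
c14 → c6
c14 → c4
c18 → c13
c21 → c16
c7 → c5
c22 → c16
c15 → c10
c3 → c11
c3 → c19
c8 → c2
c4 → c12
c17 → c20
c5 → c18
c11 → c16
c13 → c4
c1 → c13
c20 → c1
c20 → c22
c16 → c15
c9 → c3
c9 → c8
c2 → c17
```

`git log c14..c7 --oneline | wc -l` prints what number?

Reachable from c7: {c12, c13, c18, c4, c5, c7}.
Reachable from c14: {c12, c14, c4, c6}.
In c7's history but not c14's: {c13, c18, c5, c7} — 4 commits.

4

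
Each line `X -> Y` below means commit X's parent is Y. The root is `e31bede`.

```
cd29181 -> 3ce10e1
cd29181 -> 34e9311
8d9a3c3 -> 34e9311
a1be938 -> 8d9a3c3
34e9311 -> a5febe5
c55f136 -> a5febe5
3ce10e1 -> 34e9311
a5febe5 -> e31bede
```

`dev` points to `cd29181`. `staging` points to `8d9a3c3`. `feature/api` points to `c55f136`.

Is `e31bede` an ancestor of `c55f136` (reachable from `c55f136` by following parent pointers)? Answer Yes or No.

Ancestors of c55f136 (commits reachable by following parents): {a5febe5, c55f136, e31bede}.
e31bede is in that set, so it is an ancestor of c55f136.

Yes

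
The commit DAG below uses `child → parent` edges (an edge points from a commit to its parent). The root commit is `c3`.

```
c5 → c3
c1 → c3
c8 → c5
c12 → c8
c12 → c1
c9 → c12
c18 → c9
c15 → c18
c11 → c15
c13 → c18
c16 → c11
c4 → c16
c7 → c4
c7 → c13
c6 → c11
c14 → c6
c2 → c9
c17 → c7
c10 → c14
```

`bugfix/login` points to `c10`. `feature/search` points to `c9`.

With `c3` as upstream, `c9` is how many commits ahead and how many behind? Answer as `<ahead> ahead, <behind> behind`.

Reachable from c9: {c1, c12, c3, c5, c8, c9}.
Reachable from c3: {c3}.
Only in c9's history (ahead): {c1, c12, c5, c8, c9} — 5.
Only in c3's history (behind): {} — 0.

5 ahead, 0 behind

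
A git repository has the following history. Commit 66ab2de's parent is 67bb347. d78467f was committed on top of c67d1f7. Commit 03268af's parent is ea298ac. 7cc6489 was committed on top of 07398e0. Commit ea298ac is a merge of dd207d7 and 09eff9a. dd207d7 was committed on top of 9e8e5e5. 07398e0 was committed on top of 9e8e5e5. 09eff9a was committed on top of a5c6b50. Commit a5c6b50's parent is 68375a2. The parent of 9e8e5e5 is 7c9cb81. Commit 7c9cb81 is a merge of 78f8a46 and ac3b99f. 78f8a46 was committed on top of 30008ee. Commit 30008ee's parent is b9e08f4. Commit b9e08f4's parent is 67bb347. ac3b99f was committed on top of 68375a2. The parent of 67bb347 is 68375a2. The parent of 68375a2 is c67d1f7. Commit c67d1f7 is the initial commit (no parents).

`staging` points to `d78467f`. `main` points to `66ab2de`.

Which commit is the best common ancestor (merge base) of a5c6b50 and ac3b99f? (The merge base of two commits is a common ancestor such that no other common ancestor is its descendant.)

68375a2

Ancestors of a5c6b50: {68375a2, a5c6b50, c67d1f7}.
Ancestors of ac3b99f: {68375a2, ac3b99f, c67d1f7}.
Common ancestors: {68375a2, c67d1f7}.
Among these, 68375a2 is not an ancestor of any other common ancestor — it is the merge base.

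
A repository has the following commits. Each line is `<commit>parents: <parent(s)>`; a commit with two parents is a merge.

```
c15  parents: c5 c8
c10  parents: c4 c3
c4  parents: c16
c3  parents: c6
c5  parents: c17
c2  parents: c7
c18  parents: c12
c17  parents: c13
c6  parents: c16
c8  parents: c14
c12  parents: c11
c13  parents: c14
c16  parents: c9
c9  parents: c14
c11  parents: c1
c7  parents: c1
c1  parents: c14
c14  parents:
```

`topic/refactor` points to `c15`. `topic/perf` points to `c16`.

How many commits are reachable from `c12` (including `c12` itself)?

Walking parent pointers from c12: reachable set = {c1, c11, c12, c14}.
That is 4 commits.

4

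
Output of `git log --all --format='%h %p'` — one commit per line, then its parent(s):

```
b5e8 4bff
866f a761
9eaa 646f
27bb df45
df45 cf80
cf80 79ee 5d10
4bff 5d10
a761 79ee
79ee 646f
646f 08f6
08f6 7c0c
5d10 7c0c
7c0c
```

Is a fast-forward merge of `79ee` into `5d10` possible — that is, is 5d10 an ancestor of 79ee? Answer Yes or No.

A fast-forward from 5d10 to 79ee is possible iff 5d10 is an ancestor of 79ee.
Ancestors of 79ee: {08f6, 646f, 79ee, 7c0c}.
5d10 is not among them, so fast-forward is not possible.

No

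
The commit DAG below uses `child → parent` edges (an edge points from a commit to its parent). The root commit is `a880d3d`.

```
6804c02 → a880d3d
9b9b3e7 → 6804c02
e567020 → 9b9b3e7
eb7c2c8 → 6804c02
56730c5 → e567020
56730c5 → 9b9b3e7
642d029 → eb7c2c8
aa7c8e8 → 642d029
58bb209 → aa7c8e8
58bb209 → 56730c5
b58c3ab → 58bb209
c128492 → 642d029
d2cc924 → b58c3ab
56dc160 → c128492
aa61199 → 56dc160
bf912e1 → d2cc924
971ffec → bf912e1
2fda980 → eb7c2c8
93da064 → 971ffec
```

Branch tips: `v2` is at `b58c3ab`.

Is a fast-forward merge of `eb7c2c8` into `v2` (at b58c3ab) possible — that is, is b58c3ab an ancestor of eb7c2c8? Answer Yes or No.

No

A fast-forward from b58c3ab to eb7c2c8 is possible iff b58c3ab is an ancestor of eb7c2c8.
Ancestors of eb7c2c8: {6804c02, a880d3d, eb7c2c8}.
b58c3ab is not among them, so fast-forward is not possible.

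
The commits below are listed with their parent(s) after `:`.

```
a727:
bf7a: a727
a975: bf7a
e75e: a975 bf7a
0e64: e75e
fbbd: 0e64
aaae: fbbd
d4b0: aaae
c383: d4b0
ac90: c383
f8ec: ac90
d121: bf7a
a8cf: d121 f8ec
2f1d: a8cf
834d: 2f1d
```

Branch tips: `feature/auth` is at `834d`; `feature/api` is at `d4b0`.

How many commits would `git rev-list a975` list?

Walking parent pointers from a975: reachable set = {a727, a975, bf7a}.
That is 3 commits.

3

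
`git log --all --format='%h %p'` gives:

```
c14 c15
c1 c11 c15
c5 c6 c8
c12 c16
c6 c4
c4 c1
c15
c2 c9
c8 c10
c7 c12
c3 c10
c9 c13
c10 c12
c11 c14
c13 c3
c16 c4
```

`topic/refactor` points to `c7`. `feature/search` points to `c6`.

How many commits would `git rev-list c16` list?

Walking parent pointers from c16: reachable set = {c1, c11, c14, c15, c16, c4}.
That is 6 commits.

6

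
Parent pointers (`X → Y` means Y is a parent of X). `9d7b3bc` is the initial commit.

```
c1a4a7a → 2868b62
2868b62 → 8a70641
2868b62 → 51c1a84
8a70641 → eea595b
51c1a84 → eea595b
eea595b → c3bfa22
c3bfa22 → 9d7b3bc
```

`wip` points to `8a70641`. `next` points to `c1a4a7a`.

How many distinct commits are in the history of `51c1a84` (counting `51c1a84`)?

4

Walking parent pointers from 51c1a84: reachable set = {51c1a84, 9d7b3bc, c3bfa22, eea595b}.
That is 4 commits.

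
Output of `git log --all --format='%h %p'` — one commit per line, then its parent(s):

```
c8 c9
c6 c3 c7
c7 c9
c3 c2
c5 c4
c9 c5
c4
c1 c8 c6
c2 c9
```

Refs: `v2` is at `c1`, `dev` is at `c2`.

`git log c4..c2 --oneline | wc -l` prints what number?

3

Reachable from c2: {c2, c4, c5, c9}.
Reachable from c4: {c4}.
In c2's history but not c4's: {c2, c5, c9} — 3 commits.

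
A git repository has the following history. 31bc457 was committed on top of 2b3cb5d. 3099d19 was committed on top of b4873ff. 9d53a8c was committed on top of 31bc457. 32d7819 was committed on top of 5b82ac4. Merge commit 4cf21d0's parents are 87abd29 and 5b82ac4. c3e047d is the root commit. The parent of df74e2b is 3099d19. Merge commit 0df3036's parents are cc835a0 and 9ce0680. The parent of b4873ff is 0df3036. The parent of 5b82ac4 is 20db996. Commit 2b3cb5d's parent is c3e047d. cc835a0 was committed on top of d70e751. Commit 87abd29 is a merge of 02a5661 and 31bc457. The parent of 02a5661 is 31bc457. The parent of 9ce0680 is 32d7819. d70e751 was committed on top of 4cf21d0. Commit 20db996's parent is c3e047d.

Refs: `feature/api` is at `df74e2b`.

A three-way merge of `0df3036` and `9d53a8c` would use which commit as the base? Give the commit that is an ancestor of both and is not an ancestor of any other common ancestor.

31bc457

Ancestors of 0df3036: {02a5661, 0df3036, 20db996, 2b3cb5d, 31bc457, 32d7819, 4cf21d0, 5b82ac4, 87abd29, 9ce0680, c3e047d, cc835a0, d70e751}.
Ancestors of 9d53a8c: {2b3cb5d, 31bc457, 9d53a8c, c3e047d}.
Common ancestors: {2b3cb5d, 31bc457, c3e047d}.
Among these, 31bc457 is not an ancestor of any other common ancestor — it is the merge base.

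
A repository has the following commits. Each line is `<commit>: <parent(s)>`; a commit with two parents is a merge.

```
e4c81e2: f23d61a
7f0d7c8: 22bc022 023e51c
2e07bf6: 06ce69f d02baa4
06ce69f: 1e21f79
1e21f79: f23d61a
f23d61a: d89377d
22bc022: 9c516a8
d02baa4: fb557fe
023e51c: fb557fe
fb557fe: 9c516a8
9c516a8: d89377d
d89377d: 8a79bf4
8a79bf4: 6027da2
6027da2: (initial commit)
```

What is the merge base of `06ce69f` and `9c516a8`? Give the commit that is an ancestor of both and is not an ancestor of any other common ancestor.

d89377d

Ancestors of 06ce69f: {06ce69f, 1e21f79, 6027da2, 8a79bf4, d89377d, f23d61a}.
Ancestors of 9c516a8: {6027da2, 8a79bf4, 9c516a8, d89377d}.
Common ancestors: {6027da2, 8a79bf4, d89377d}.
Among these, d89377d is not an ancestor of any other common ancestor — it is the merge base.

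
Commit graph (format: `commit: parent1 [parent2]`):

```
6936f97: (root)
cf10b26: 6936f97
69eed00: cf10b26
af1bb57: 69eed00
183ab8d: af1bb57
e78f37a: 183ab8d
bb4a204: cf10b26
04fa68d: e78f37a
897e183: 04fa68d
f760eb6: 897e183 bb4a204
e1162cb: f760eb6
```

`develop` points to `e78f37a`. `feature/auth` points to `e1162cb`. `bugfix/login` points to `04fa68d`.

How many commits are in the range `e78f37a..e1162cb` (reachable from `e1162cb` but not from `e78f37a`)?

5

Reachable from e1162cb: {04fa68d, 183ab8d, 6936f97, 69eed00, 897e183, af1bb57, bb4a204, cf10b26, e1162cb, e78f37a, f760eb6}.
Reachable from e78f37a: {183ab8d, 6936f97, 69eed00, af1bb57, cf10b26, e78f37a}.
In e1162cb's history but not e78f37a's: {04fa68d, 897e183, bb4a204, e1162cb, f760eb6} — 5 commits.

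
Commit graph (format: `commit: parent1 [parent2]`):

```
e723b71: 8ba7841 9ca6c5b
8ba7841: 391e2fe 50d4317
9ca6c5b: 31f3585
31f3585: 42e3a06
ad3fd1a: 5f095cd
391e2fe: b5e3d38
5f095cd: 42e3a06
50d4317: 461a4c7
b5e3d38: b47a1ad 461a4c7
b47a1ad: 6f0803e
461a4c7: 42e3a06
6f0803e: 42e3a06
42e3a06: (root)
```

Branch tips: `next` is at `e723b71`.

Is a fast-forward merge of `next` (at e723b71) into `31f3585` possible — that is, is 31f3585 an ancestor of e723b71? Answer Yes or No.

Yes

A fast-forward from 31f3585 to e723b71 is possible iff 31f3585 is an ancestor of e723b71.
Ancestors of e723b71: {31f3585, 391e2fe, 42e3a06, 461a4c7, 50d4317, 6f0803e, 8ba7841, 9ca6c5b, b47a1ad, b5e3d38, e723b71}.
31f3585 is among them, so fast-forward is possible.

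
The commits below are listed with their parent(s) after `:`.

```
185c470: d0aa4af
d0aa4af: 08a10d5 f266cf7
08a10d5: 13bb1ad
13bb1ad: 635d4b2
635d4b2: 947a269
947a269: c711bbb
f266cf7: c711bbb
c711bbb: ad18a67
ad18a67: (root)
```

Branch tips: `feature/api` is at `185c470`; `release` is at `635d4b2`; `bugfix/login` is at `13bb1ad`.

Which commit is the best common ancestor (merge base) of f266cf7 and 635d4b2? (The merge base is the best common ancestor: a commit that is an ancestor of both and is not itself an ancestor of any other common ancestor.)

Ancestors of f266cf7: {ad18a67, c711bbb, f266cf7}.
Ancestors of 635d4b2: {635d4b2, 947a269, ad18a67, c711bbb}.
Common ancestors: {ad18a67, c711bbb}.
Among these, c711bbb is not an ancestor of any other common ancestor — it is the merge base.

c711bbb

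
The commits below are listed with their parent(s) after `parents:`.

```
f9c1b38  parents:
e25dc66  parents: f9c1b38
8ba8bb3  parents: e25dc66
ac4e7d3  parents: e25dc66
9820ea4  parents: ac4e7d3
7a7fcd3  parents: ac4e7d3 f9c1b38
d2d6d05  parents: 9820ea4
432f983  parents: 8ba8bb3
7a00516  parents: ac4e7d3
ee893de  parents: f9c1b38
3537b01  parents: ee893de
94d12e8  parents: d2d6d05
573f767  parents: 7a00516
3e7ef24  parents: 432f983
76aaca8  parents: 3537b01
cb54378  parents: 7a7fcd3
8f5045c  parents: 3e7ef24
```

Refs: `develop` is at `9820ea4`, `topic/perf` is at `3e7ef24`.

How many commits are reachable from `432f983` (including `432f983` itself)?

4

Walking parent pointers from 432f983: reachable set = {432f983, 8ba8bb3, e25dc66, f9c1b38}.
That is 4 commits.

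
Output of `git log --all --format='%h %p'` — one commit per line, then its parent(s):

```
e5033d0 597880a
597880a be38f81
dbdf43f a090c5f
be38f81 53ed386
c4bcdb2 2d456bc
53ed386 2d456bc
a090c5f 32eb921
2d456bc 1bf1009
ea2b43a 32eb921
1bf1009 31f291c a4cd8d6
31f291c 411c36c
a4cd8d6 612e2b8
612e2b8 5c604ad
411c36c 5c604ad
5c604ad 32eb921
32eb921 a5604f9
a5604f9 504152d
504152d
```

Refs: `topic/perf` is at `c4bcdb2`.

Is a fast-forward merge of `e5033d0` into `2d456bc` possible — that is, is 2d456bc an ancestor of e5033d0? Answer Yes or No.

Yes

A fast-forward from 2d456bc to e5033d0 is possible iff 2d456bc is an ancestor of e5033d0.
Ancestors of e5033d0: {1bf1009, 2d456bc, 31f291c, 32eb921, 411c36c, 504152d, 53ed386, 597880a, 5c604ad, 612e2b8, a4cd8d6, a5604f9, be38f81, e5033d0}.
2d456bc is among them, so fast-forward is possible.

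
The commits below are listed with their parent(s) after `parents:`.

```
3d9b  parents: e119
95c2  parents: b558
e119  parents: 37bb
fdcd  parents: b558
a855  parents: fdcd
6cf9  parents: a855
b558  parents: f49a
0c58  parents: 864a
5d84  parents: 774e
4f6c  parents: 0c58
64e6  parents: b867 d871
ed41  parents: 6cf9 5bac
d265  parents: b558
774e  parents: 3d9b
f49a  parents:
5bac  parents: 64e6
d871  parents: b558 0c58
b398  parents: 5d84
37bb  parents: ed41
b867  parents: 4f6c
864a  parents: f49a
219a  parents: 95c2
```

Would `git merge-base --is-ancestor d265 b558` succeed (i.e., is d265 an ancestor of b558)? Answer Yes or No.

No

Ancestors of b558: {b558, f49a}.
d265 is not in that set, so it is not an ancestor of b558.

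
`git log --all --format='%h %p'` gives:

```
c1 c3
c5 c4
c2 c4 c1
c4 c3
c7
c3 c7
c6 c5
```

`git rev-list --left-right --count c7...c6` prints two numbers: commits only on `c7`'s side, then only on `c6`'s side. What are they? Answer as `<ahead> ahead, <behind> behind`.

Reachable from c7: {c7}.
Reachable from c6: {c3, c4, c5, c6, c7}.
Only in c7's history (ahead): {} — 0.
Only in c6's history (behind): {c3, c4, c5, c6} — 4.

0 ahead, 4 behind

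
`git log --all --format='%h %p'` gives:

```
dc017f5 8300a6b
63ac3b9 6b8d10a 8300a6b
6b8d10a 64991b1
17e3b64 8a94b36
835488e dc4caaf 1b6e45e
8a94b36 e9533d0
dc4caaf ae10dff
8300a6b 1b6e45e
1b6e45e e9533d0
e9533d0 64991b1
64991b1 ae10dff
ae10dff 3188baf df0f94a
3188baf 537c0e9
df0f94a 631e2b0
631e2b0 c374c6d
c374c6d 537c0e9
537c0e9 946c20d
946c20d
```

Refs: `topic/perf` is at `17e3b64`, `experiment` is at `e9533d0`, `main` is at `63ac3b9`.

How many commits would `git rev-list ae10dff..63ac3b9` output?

Reachable from 63ac3b9: {1b6e45e, 3188baf, 537c0e9, 631e2b0, 63ac3b9, 64991b1, 6b8d10a, 8300a6b, 946c20d, ae10dff, c374c6d, df0f94a, e9533d0}.
Reachable from ae10dff: {3188baf, 537c0e9, 631e2b0, 946c20d, ae10dff, c374c6d, df0f94a}.
In 63ac3b9's history but not ae10dff's: {1b6e45e, 63ac3b9, 64991b1, 6b8d10a, 8300a6b, e9533d0} — 6 commits.

6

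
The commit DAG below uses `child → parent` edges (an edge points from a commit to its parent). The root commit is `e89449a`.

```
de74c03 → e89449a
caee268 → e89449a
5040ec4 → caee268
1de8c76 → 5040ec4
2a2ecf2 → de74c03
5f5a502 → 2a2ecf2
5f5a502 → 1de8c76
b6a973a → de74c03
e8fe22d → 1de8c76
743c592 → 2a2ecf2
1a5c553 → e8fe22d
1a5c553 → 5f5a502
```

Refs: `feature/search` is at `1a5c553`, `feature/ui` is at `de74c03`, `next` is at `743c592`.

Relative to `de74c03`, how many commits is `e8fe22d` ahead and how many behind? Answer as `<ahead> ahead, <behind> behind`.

4 ahead, 1 behind

Reachable from e8fe22d: {1de8c76, 5040ec4, caee268, e89449a, e8fe22d}.
Reachable from de74c03: {de74c03, e89449a}.
Only in e8fe22d's history (ahead): {1de8c76, 5040ec4, caee268, e8fe22d} — 4.
Only in de74c03's history (behind): {de74c03} — 1.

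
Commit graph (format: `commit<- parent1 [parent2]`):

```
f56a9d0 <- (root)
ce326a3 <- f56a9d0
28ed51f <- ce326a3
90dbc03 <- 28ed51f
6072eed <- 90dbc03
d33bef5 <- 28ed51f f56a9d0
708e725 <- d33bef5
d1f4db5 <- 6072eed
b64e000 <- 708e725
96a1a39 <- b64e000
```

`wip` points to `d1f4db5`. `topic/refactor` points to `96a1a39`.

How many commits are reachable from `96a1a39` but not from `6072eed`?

4

Reachable from 96a1a39: {28ed51f, 708e725, 96a1a39, b64e000, ce326a3, d33bef5, f56a9d0}.
Reachable from 6072eed: {28ed51f, 6072eed, 90dbc03, ce326a3, f56a9d0}.
In 96a1a39's history but not 6072eed's: {708e725, 96a1a39, b64e000, d33bef5} — 4 commits.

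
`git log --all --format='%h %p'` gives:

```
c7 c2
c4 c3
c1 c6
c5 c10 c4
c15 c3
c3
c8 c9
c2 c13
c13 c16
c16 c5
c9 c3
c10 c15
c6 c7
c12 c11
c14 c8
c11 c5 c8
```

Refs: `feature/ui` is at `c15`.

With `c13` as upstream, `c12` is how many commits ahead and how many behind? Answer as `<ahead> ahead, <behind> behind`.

4 ahead, 2 behind

Reachable from c12: {c10, c11, c12, c15, c3, c4, c5, c8, c9}.
Reachable from c13: {c10, c13, c15, c16, c3, c4, c5}.
Only in c12's history (ahead): {c11, c12, c8, c9} — 4.
Only in c13's history (behind): {c13, c16} — 2.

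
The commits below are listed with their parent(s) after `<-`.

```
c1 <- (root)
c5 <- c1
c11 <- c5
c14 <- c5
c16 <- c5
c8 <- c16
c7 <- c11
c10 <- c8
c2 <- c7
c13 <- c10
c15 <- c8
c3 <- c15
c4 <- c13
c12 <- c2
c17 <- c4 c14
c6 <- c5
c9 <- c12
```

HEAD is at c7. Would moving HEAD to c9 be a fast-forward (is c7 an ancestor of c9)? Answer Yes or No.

A fast-forward from c7 to c9 is possible iff c7 is an ancestor of c9.
Ancestors of c9: {c1, c11, c12, c2, c5, c7, c9}.
c7 is among them, so fast-forward is possible.

Yes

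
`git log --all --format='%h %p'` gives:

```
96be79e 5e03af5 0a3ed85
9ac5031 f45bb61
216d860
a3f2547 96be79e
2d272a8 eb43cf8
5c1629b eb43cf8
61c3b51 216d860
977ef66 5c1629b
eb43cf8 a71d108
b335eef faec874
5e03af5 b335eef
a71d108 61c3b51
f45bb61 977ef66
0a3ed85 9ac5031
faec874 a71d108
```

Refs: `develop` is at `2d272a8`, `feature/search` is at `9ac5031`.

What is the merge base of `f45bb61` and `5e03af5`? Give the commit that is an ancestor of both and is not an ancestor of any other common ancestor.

a71d108

Ancestors of f45bb61: {216d860, 5c1629b, 61c3b51, 977ef66, a71d108, eb43cf8, f45bb61}.
Ancestors of 5e03af5: {216d860, 5e03af5, 61c3b51, a71d108, b335eef, faec874}.
Common ancestors: {216d860, 61c3b51, a71d108}.
Among these, a71d108 is not an ancestor of any other common ancestor — it is the merge base.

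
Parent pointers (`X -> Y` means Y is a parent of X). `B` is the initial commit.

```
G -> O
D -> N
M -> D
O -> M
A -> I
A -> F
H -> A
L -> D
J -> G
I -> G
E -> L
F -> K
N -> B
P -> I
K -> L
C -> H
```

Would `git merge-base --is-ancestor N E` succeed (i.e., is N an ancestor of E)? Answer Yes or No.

Yes

Ancestors of E (commits reachable by following parents): {B, D, E, L, N}.
N is in that set, so it is an ancestor of E.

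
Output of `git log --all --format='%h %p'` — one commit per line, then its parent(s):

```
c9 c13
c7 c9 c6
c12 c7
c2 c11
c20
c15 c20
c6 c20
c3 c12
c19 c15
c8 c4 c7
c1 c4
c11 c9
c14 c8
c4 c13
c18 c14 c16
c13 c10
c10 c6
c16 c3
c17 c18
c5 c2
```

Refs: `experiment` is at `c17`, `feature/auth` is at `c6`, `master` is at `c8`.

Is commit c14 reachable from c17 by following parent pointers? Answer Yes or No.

Ancestors of c17 (commits reachable by following parents): {c10, c12, c13, c14, c16, c17, c18, c20, c3, c4, c6, c7, c8, c9}.
c14 is in that set, so it is an ancestor of c17.

Yes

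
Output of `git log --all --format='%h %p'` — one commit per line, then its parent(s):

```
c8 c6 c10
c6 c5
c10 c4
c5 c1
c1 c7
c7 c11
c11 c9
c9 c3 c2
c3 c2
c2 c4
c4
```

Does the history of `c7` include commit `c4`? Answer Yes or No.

Ancestors of c7 (commits reachable by following parents): {c11, c2, c3, c4, c7, c9}.
c4 is in that set, so it is an ancestor of c7.

Yes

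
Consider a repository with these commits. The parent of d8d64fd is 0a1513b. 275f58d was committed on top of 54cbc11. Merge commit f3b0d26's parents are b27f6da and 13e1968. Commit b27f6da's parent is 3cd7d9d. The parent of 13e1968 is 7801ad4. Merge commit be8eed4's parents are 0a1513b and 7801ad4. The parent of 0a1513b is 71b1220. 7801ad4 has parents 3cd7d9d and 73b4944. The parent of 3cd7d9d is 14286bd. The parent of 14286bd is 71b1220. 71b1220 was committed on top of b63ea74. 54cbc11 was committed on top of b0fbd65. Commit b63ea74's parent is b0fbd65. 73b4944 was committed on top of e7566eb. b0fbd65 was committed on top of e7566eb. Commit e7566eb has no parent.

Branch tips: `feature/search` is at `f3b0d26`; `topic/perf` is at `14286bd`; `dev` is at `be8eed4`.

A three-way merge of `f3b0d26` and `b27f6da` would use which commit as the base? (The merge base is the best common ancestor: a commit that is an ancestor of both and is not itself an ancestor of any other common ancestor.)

Ancestors of f3b0d26: {13e1968, 14286bd, 3cd7d9d, 71b1220, 73b4944, 7801ad4, b0fbd65, b27f6da, b63ea74, e7566eb, f3b0d26}.
Ancestors of b27f6da: {14286bd, 3cd7d9d, 71b1220, b0fbd65, b27f6da, b63ea74, e7566eb}.
Common ancestors: {14286bd, 3cd7d9d, 71b1220, b0fbd65, b27f6da, b63ea74, e7566eb}.
Among these, b27f6da is not an ancestor of any other common ancestor — it is the merge base.

b27f6da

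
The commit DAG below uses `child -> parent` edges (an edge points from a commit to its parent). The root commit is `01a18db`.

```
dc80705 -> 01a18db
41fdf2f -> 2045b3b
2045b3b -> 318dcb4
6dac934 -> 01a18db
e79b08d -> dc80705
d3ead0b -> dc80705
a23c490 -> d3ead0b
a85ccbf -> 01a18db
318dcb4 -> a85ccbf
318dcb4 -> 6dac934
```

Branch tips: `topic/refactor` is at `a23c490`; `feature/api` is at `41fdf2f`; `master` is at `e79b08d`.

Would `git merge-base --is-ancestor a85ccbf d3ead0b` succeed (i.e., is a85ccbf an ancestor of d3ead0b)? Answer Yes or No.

Ancestors of d3ead0b: {01a18db, d3ead0b, dc80705}.
a85ccbf is not in that set, so it is not an ancestor of d3ead0b.

No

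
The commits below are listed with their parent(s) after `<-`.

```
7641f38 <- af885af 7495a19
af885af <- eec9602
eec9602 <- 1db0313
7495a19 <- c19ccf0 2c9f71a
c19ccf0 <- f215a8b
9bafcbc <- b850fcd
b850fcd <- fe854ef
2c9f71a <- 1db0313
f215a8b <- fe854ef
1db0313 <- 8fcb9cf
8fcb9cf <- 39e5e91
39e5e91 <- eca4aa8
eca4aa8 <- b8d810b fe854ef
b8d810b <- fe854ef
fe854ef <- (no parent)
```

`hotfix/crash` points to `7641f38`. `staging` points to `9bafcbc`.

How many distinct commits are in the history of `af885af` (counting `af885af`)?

Walking parent pointers from af885af: reachable set = {1db0313, 39e5e91, 8fcb9cf, af885af, b8d810b, eca4aa8, eec9602, fe854ef}.
That is 8 commits.

8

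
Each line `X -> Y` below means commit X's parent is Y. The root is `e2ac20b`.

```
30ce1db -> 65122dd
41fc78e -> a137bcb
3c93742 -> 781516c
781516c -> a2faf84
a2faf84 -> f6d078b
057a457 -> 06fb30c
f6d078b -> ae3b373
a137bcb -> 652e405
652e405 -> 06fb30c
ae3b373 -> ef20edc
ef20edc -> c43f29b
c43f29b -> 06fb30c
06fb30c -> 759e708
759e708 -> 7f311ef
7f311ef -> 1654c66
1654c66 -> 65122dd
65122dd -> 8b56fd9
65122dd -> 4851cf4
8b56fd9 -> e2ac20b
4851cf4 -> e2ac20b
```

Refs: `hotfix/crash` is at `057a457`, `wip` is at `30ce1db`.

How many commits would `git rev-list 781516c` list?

14

Walking parent pointers from 781516c: reachable set = {06fb30c, 1654c66, 4851cf4, 65122dd, 759e708, 781516c, 7f311ef, 8b56fd9, a2faf84, ae3b373, c43f29b, e2ac20b, ef20edc, f6d078b}.
That is 14 commits.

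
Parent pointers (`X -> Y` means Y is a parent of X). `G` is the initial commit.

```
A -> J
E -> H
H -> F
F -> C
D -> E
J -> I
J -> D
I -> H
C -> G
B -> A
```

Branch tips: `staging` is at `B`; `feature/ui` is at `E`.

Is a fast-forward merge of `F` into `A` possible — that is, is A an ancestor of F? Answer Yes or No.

A fast-forward from A to F is possible iff A is an ancestor of F.
Ancestors of F: {C, F, G}.
A is not among them, so fast-forward is not possible.

No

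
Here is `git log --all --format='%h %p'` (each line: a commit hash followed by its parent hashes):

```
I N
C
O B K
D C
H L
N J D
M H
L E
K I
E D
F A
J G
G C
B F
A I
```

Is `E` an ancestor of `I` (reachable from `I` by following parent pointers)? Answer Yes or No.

No

Ancestors of I: {C, D, G, I, J, N}.
E is not in that set, so it is not an ancestor of I.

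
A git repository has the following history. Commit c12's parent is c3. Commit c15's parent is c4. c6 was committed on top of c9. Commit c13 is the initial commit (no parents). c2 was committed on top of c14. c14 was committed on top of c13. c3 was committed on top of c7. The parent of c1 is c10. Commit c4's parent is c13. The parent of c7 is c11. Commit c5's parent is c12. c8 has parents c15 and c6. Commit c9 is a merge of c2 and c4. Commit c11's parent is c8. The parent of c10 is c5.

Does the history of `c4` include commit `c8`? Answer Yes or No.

Ancestors of c4: {c13, c4}.
c8 is not in that set, so it is not an ancestor of c4.

No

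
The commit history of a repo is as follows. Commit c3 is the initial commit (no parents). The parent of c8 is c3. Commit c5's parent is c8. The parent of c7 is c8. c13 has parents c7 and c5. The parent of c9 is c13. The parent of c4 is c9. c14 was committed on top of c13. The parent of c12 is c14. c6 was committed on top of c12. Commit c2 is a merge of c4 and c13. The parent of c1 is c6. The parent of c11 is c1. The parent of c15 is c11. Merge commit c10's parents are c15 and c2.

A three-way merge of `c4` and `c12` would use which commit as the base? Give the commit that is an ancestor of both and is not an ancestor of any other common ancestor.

c13

Ancestors of c4: {c13, c3, c4, c5, c7, c8, c9}.
Ancestors of c12: {c12, c13, c14, c3, c5, c7, c8}.
Common ancestors: {c13, c3, c5, c7, c8}.
Among these, c13 is not an ancestor of any other common ancestor — it is the merge base.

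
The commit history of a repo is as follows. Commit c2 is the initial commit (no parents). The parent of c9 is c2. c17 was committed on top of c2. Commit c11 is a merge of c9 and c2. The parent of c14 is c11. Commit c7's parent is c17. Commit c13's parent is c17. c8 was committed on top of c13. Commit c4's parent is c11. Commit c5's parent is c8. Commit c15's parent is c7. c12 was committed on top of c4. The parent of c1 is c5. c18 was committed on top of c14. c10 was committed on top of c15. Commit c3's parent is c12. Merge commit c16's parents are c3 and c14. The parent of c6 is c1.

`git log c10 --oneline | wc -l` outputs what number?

5

Walking parent pointers from c10: reachable set = {c10, c15, c17, c2, c7}.
That is 5 commits.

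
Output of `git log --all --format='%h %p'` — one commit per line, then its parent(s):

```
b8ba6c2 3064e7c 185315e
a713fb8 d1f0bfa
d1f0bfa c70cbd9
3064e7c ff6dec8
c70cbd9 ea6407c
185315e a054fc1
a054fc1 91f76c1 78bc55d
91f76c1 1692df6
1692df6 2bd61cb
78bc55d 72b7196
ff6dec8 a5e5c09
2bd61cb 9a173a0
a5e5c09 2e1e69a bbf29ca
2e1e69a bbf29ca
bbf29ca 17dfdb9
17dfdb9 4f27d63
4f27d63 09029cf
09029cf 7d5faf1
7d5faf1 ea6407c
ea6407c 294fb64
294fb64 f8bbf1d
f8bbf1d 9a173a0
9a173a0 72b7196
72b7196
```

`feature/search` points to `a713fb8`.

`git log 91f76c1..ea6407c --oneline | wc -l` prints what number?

Reachable from ea6407c: {294fb64, 72b7196, 9a173a0, ea6407c, f8bbf1d}.
Reachable from 91f76c1: {1692df6, 2bd61cb, 72b7196, 91f76c1, 9a173a0}.
In ea6407c's history but not 91f76c1's: {294fb64, ea6407c, f8bbf1d} — 3 commits.

3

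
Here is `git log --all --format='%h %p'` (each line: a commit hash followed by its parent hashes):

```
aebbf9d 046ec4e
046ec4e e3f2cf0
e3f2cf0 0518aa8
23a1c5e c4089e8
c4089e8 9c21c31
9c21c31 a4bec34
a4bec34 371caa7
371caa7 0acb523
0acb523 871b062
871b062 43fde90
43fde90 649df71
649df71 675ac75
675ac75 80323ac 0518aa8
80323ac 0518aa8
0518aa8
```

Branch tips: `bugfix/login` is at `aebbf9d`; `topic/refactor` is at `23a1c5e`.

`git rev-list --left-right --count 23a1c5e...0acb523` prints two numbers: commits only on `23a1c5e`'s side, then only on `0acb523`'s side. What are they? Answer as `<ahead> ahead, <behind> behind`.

5 ahead, 0 behind

Reachable from 23a1c5e: {0518aa8, 0acb523, 23a1c5e, 371caa7, 43fde90, 649df71, 675ac75, 80323ac, 871b062, 9c21c31, a4bec34, c4089e8}.
Reachable from 0acb523: {0518aa8, 0acb523, 43fde90, 649df71, 675ac75, 80323ac, 871b062}.
Only in 23a1c5e's history (ahead): {23a1c5e, 371caa7, 9c21c31, a4bec34, c4089e8} — 5.
Only in 0acb523's history (behind): {} — 0.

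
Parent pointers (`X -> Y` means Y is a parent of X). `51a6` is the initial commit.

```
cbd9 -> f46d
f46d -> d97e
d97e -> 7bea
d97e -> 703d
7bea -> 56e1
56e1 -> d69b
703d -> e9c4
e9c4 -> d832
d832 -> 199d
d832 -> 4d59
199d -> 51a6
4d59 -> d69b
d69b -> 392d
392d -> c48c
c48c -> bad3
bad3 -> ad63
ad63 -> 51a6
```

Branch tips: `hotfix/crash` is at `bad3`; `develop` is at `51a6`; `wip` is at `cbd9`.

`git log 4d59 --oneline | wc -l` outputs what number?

Walking parent pointers from 4d59: reachable set = {392d, 4d59, 51a6, ad63, bad3, c48c, d69b}.
That is 7 commits.

7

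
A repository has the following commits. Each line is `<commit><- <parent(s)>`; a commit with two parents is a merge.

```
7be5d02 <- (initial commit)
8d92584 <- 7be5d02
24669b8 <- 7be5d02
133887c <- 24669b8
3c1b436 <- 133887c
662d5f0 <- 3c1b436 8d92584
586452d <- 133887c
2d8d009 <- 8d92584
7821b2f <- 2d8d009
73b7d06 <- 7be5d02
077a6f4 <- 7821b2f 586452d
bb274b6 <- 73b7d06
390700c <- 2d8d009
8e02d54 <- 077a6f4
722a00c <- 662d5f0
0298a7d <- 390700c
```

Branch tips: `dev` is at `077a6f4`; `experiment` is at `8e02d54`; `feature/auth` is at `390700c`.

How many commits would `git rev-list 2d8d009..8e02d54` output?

6

Reachable from 8e02d54: {077a6f4, 133887c, 24669b8, 2d8d009, 586452d, 7821b2f, 7be5d02, 8d92584, 8e02d54}.
Reachable from 2d8d009: {2d8d009, 7be5d02, 8d92584}.
In 8e02d54's history but not 2d8d009's: {077a6f4, 133887c, 24669b8, 586452d, 7821b2f, 8e02d54} — 6 commits.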